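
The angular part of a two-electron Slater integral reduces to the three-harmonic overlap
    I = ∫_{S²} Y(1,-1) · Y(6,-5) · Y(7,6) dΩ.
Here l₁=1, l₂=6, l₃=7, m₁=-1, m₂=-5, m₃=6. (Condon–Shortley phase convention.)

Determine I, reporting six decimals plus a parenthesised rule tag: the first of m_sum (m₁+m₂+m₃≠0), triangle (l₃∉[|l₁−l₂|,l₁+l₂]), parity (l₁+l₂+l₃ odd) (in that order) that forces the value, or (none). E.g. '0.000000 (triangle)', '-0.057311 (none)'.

Checks pass: Σm=0; 14 even; l₃=7∈[5,7].
(2·1+1)(2·6+1)(2·7+1) = 585
Δ: 0! 2! 12! / 15! → 1/1365
sum: t=0:+1/518400 = 1/518400
3j²(1 6 7; 0 0 0) = Δ·Π!·Σ² = 7/195  (sign -1)
sum: t=0:+1/79833600 = 1/79833600
3j²(1 6 7; -1 -5 6) = Δ·Π!·Σ² = 2/35  (sign -1)
combine: 4πI² = 585·7/195·2/35 = 6/5
take √, sign +1: I = 0.30901936
No selection rule forces the value: the integral is nonzero (none).

0.309019 (none)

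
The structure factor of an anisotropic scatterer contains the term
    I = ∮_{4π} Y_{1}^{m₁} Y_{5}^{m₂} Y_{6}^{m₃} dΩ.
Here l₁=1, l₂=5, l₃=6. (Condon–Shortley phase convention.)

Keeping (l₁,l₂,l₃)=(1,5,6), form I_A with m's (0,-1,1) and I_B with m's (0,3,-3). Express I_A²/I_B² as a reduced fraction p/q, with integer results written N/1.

Same 1,5,6: normalisation and zero-m 3j drop out of the ratio.
A: Δ: 0! 2! 10! / 13! → 1/858; sum: t=0:+1/17280 = 1/17280; 3j²(1 5 6; 0 -1 1) = Δ·Π!·Σ² = 35/858  (sign -1)
B: Δ: 0! 2! 10! / 13! → 1/858; sum: t=0:+1/80640 = 1/80640; 3j²(1 5 6; 0 3 -3) = Δ·Π!·Σ² = 9/286  (sign -1)
I_A²/I_B² = (35/858)/(9/286) = 35/27

35/27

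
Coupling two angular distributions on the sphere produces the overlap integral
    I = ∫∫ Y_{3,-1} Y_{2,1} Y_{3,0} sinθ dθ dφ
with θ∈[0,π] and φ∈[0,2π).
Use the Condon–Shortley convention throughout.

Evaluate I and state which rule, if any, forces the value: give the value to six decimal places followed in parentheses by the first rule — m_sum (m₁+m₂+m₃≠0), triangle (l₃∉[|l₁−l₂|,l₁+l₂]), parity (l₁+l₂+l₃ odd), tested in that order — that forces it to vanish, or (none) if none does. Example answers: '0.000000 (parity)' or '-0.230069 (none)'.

-0.059471 (none)

Checks pass: Σm=0; 8 even; l₃=3∈[1,5].
(2·3+1)(2·2+1)(2·3+1) = 245
Δ: 2! 4! 2! / 9! → 1/3780
sum: t=0:+1/24 t=1:−1/4 t=2:+1/24 = -1/6
3j²(3 2 3; 0 0 0) = Δ·Π!·Σ² = 4/105  (sign +1)
sum: t=1:−1/12 t=2:+1/8 = 1/24
3j²(3 2 3; -1 1 0) = Δ·Π!·Σ² = 1/210  (sign -1)
combine: 4πI² = 245·4/105·1/210 = 2/45
take √, sign -1: I = -0.05947080
No selection rule forces the value: the integral is nonzero (none).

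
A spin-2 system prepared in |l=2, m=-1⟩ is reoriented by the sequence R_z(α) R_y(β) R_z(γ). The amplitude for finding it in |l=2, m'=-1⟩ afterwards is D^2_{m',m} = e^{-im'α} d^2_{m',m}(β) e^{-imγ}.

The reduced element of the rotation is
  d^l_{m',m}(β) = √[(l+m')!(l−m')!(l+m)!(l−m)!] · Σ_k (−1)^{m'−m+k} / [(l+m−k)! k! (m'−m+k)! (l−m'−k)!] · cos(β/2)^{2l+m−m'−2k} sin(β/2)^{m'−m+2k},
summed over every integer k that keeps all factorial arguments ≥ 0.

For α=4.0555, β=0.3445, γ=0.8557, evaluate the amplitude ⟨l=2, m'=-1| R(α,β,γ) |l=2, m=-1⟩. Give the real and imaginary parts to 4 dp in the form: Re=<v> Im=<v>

First d^2_{-1,-1}(β=0.3445), then the phase factors e^{-i(-1)α} and e^{-i(-1)γ}:
c=cos(0.344500/2)=0.985202, s=sin(0.344500/2)=0.171399; N=√[1·6·1·6]=6.000000
Admissible k: 0..1 (factorial args all ≥0)
  k=0: (−1)^0·6.0000/(6)·0.9852^4·0.1714^0 = +0.942107
  k=1: (−1)^1·6.0000/(2)·0.9852^2·0.1714^2 = -0.085544
d^2_{-1,-1}(0.3445) = +0.942107 -0.085544 = +0.856563
Attach z-rotation phases: D = e^{-i(-1)(4.0555)}·(+0.856563)·e^{-i(-1)(0.8557)} = +0.169175-0.839691i

Re=0.1692 Im=-0.8397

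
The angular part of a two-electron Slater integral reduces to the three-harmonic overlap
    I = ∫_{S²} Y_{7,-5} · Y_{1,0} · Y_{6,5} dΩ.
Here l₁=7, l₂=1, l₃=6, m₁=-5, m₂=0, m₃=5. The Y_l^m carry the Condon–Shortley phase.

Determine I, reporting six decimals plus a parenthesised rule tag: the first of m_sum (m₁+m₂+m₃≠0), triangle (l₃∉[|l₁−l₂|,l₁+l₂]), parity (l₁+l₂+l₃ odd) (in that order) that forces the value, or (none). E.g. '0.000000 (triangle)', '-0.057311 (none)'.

Checks pass: Σm=0; 14 even; l₃=6∈[6,8].
(2·7+1)(2·1+1)(2·6+1) = 585
Δ: 2! 12! 0! / 15! → 1/1365
sum: t=1:−1/518400 = -1/518400
3j²(7 1 6; 0 0 0) = Δ·Π!·Σ² = 7/195  (sign -1)
sum: t=1:−1/39916800 = -1/39916800
3j²(7 1 6; -5 0 5) = Δ·Π!·Σ² = 8/455  (sign +1)
combine: 4πI² = 585·7/195·8/455 = 24/65
take √, sign -1: I = -0.17141310
No selection rule forces the value: the integral is nonzero (none).

-0.171413 (none)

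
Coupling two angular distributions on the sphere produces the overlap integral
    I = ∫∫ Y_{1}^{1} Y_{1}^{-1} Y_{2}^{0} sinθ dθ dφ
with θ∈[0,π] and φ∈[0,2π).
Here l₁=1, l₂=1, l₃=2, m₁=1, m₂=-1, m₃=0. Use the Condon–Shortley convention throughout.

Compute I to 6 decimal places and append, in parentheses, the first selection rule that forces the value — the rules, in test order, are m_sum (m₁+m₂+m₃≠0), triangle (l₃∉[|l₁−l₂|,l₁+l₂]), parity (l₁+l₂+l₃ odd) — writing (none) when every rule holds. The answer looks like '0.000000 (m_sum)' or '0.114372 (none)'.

0.126157 (none)

Checks pass: Σm=0; 4 even; l₃=2∈[0,2].
(2·1+1)(2·1+1)(2·2+1) = 45
Δ: 0! 2! 2! / 5! → 1/30
sum: t=0:+1/1 = 1/1
3j²(1 1 2; 0 0 0) = Δ·Π!·Σ² = 2/15  (sign +1)
sum: t=0:+1/4 = 1/4
3j²(1 1 2; 1 -1 0) = Δ·Π!·Σ² = 1/30  (sign +1)
combine: 4πI² = 45·2/15·1/30 = 1/5
take √, sign +1: I = 0.12615663
No selection rule forces the value: the integral is nonzero (none).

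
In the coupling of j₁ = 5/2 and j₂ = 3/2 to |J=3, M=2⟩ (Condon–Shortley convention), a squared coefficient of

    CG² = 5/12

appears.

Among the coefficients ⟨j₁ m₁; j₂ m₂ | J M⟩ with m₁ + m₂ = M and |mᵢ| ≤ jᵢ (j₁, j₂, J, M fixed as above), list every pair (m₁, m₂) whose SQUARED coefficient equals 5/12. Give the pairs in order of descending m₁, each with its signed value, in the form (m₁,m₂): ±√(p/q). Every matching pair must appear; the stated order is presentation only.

Admissible pairs with m₁+m₂ = M = 2: (1/2,3/2), (3/2,1/2), (5/2,-1/2)
  (m₁,m₂)=(5/2,-1/2): CG² = 5/12, CG = +√(5/12)   ← matches the target
  (m₁,m₂)=(3/2,1/2): CG² = 1/12, CG = +√(1/12)
  (m₁,m₂)=(1/2,3/2): CG² = 1/2, CG = −√(1/2)
Pairs with CG² = 5/12: (5/2,-1/2): +√(5/12)

(5/2,-1/2): +√(5/12)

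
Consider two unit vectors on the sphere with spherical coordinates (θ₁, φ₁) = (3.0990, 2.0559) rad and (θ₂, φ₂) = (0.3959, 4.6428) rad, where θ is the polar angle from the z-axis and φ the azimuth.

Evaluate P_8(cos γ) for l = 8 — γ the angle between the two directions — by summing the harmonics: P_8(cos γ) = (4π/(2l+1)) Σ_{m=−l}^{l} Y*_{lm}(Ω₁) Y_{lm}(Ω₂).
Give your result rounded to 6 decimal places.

-0.284304

Summing Y*_{l m}(θ₁,φ₁)·Y_{l m}(θ₂,φ₂) over m ∈ [−8, 8]; prefactor 4π/(2·8+1) = 0.739198:
  [-8]  conj(Y_{8,-8})(Ω₁) = (-0.000000, -0.000000) ; Y_{8,-8}(Ω₂) = (0.000214, 0.000133) ; Δ = (-0.000000, -0.000000)
  [-7]  conj(Y_{8,-7})(Ω₁) = (0.000000, -0.000000) ; Y_{8,-7}(Ω₂) = (0.001129, -0.002132) ; Δ = (-0.000000, -0.000000)
  [-6]  conj(Y_{8,-6})(Ω₁) = (0.000000, -0.000000) ; Y_{8,-6}(Ω₂) = (-0.013320, -0.005909) ; Δ = (-0.000000, -0.000000)
  [-5]  conj(Y_{8,-5})(Ω₁) = (0.000001, 0.000001) ; Y_{8,-5}(Ω₂) = (-0.021315, 0.058767) ; Δ = (-0.000000, 0.000000)
  [-4]  conj(Y_{8,-4})(Ω₁) = (-0.000016, 0.000041) ; Y_{8,-4}(Ω₂) = (0.186834, 0.053392) ; Δ = (-0.000005, 0.000007)
  [-3]  conj(Y_{8,-3})(Ω₁) = (-0.001064, 0.000123) ; Y_{8,-3}(Ω₂) = (0.087451, -0.412787) ; Δ = (-0.000042, 0.000450)
  [-2]  conj(Y_{8,-2})(Ω₁) = (-0.010470, -0.015285) ; Y_{8,-2}(Ω₂) = (-0.554894, -0.077732) ; Δ = (0.004622, 0.009295)
  [-1]  conj(Y_{8,-1})(Ω₁) = (0.096430, -0.182939) ; Y_{8,-1}(Ω₂) = (-0.016076, 0.230634) ; Δ = (0.040642, 0.025181)
  [+0]  conj(Y_{8,0})(Ω₁) = (1.125432, -0.000000) ; Y_{8,0}(Ω₂) = (-0.422099, 0.000000) ; Δ = (-0.475044, 0.000000)
  [+1]  conj(Y_{8,1})(Ω₁) = (-0.096430, -0.182939) ; Y_{8,1}(Ω₂) = (0.016076, 0.230634) ; Δ = (0.040642, -0.025181)
  [+2]  conj(Y_{8,2})(Ω₁) = (-0.010470, 0.015285) ; Y_{8,2}(Ω₂) = (-0.554894, 0.077732) ; Δ = (0.004622, -0.009295)
  [+3]  conj(Y_{8,3})(Ω₁) = (0.001064, 0.000123) ; Y_{8,3}(Ω₂) = (-0.087451, -0.412787) ; Δ = (-0.000042, -0.000450)
  [+4]  conj(Y_{8,4})(Ω₁) = (-0.000016, -0.000041) ; Y_{8,4}(Ω₂) = (0.186834, -0.053392) ; Δ = (-0.000005, -0.000007)
  [+5]  conj(Y_{8,5})(Ω₁) = (-0.000001, 0.000001) ; Y_{8,5}(Ω₂) = (0.021315, 0.058767) ; Δ = (-0.000000, -0.000000)
  [+6]  conj(Y_{8,6})(Ω₁) = (0.000000, 0.000000) ; Y_{8,6}(Ω₂) = (-0.013320, 0.005909) ; Δ = (-0.000000, 0.000000)
  [+7]  conj(Y_{8,7})(Ω₁) = (-0.000000, -0.000000) ; Y_{8,7}(Ω₂) = (-0.001129, -0.002132) ; Δ = (-0.000000, 0.000000)
  [+8]  conj(Y_{8,8})(Ω₁) = (-0.000000, 0.000000) ; Y_{8,8}(Ω₂) = (0.000214, -0.000133) ; Δ = (-0.000000, 0.000000)
Total Σ_m = (-0.384612, 0.000000). Multiply by 0.739198: (-0.284304, 0.000000). P_8(cos γ) = -0.284304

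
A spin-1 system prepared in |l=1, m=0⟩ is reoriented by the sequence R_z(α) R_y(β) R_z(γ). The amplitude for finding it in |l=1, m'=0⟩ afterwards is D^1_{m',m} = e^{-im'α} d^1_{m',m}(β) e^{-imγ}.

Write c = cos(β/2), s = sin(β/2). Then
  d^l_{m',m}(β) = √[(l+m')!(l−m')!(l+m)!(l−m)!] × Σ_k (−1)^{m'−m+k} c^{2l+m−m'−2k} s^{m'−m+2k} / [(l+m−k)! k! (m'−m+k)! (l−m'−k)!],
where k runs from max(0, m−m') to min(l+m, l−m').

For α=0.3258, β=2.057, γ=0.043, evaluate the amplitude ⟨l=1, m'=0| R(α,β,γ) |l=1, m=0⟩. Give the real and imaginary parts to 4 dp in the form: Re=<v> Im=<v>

Split into d^1_{0,0}(β=2.0570) × two z-phases.
Half-angle: c=0.516104, s=0.856526. N=√(1·1·1·1)=1.000000
k∈{0,1} keeps every argument non-negative
  k=0: (−1)^0·1.0000/(1)·0.5161^2·0.8565^0 = +0.266364
  k=1: (−1)^1·1.0000/(1)·0.5161^0·0.8565^2 = -0.733636
d^1_{0,0}(2.0570) = +0.266364 -0.733636 = -0.467273
Phases: e^{-i·(0)·0.3258}=+1.000000+0.000000i, e^{-i·(0)·0.0430}=+1.000000+0.000000i ⇒ D=-0.467273+0.000000i

Re=-0.4673 Im=0.0000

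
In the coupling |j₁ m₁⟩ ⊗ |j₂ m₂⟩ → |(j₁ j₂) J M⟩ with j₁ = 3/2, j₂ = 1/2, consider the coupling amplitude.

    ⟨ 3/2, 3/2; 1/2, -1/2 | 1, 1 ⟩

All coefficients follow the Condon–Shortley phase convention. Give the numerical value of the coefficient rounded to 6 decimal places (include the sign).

triangle: 1!*2!*0!/4! = 2/24
(j±m)!: 3!*0!*0!*1!*2!*0! = 12
prefactor² = (2J+1)*Δ*N² = 3
  k=0: +1/(0!*1!*0!*0!*2!*0!) = 1/2
Σ = 1/2  ⇒  CG² = 3*(1/2)² = 3/4
CG = +√(3/4) = +0.866025

+√(3/4) = +0.866025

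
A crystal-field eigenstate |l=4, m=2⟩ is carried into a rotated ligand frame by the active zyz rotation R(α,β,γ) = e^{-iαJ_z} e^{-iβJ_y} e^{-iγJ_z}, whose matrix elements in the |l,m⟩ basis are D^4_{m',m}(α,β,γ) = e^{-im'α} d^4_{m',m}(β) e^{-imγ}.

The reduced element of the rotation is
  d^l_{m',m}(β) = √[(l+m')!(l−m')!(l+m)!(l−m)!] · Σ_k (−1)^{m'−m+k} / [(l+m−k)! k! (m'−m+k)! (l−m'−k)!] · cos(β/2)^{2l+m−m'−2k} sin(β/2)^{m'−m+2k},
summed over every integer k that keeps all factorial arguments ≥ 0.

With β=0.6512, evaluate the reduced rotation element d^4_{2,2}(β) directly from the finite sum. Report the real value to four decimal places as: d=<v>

d=-0.1123

d^4_{2,2}(β=0.6512) via the finite sum:
With c≡cos(β/2)=0.947459 and s≡sin(β/2)=0.319877, N=[720·2·720·2]^{1/2}=1440.000000
k∈{0,1,2} keeps every argument non-negative
  k=0: (−1)^0·1440.0000/(1440)·0.9475^8·0.3199^0 = +0.649357
  k=1: (−1)^1·1440.0000/(120)·0.9475^6·0.3199^2 = -0.888200
  k=2: (−1)^2·1440.0000/(96)·0.9475^4·0.3199^4 = +0.126551
d^4_{2,2}(0.6512) = +0.649357 -0.888200 +0.126551 = -0.112292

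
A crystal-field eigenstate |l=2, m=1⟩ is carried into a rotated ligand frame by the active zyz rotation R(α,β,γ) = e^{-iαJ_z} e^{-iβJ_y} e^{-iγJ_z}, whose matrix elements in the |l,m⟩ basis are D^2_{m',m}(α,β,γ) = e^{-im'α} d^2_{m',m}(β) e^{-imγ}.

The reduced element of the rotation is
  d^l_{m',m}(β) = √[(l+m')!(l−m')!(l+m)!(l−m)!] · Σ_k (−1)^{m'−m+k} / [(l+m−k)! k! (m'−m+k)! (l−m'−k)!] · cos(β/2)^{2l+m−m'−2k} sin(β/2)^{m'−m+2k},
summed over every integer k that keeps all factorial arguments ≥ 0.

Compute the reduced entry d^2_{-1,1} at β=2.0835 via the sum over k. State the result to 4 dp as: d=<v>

d^2_{-1,1}(β=2.0835) via the finite sum:
Half-angle: c=0.504710, s=0.863289. N=√(1·6·6·1)=6.000000
The bounds max(0,m−m')=2 and min(l+m,l−m')=3 give 2 terms
  k=2: (−1)^0·6.0000/(2)·0.5047^2·0.8633^2 = +0.569532
  k=3: (−1)^1·6.0000/(6)·0.5047^0·0.8633^4 = -0.555424
d^2_{-1,1}(2.0835) = +0.569532 -0.555424 = +0.014108

d=0.0141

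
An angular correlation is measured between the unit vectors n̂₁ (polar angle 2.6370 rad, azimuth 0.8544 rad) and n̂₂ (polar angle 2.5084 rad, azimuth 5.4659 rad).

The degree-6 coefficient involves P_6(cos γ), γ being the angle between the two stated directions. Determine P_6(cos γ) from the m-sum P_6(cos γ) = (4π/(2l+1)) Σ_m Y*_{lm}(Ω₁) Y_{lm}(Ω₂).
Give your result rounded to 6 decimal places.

Expand P_6 via completeness: Σ_{m} conj(Y_{6,m}) at Ω₁ times Y_{6,m} at Ω₂ —
  [-6]  conj(Y_{6,-6})(Ω₁) = 0.00248 - 0.00565j ; Y_{6,-6}(Ω₂) = 0.00394 - 0.02036j ; Δ = -0.00011 - 0.00007j
  [-5]  conj(Y_{6,-5})(Ω₁) = 0.01649 + 0.03500j ; Y_{6,-5}(Ω₂) = 0.05733 + 0.07931j ; Δ = -0.00183 + 0.00331j
  [-4]  conj(Y_{6,-4})(Ω₁) = -0.13931 - 0.03946j ; Y_{6,-4}(Ω₂) = -0.26675 - 0.03421j ; Δ = 0.03581 + 0.01529j
  [-3]  conj(Y_{6,-3})(Ω₁) = 0.29290 - 0.19123j ; Y_{6,-3}(Ω₂) = 0.34817 - 0.28720j ; Δ = 0.04706 - 0.15070j
  [-2]  conj(Y_{6,-2})(Ω₁) = -0.06895 + 0.49642j ; Y_{6,-2}(Ω₂) = -0.02354 + 0.36863j ; Δ = -0.18137 - 0.03710j
  [-1]  conj(Y_{6,-1})(Ω₁) = -0.15898 - 0.18259j ; Y_{6,-1}(Ω₂) = 0.07519 + 0.08015j ; Δ = 0.00268 - 0.02647j
  [+0]  conj(Y_{6,0})(Ω₁) = -0.35383 + 0.00000j ; Y_{6,0}(Ω₂) = -0.40669 + 0.00000j ; Δ = 0.14390 + 0.00000j
  [+1]  conj(Y_{6,1})(Ω₁) = 0.15898 - 0.18259j ; Y_{6,1}(Ω₂) = -0.07519 + 0.08015j ; Δ = 0.00268 + 0.02647j
  [+2]  conj(Y_{6,2})(Ω₁) = -0.06895 - 0.49642j ; Y_{6,2}(Ω₂) = -0.02354 - 0.36863j ; Δ = -0.18137 + 0.03710j
  [+3]  conj(Y_{6,3})(Ω₁) = -0.29290 - 0.19123j ; Y_{6,3}(Ω₂) = -0.34817 - 0.28720j ; Δ = 0.04706 + 0.15070j
  [+4]  conj(Y_{6,4})(Ω₁) = -0.13931 + 0.03946j ; Y_{6,4}(Ω₂) = -0.26675 + 0.03421j ; Δ = 0.03581 - 0.01529j
  [+5]  conj(Y_{6,5})(Ω₁) = -0.01649 + 0.03500j ; Y_{6,5}(Ω₂) = -0.05733 + 0.07931j ; Δ = -0.00183 - 0.00331j
  [+6]  conj(Y_{6,6})(Ω₁) = 0.00248 + 0.00565j ; Y_{6,6}(Ω₂) = 0.00394 + 0.02036j ; Δ = -0.00011 + 0.00007j
Σ over m = -0.05163 + 0.00000j; ×(4π/13) → -0.04990 + 0.00000j. Real part: -0.049904

-0.049904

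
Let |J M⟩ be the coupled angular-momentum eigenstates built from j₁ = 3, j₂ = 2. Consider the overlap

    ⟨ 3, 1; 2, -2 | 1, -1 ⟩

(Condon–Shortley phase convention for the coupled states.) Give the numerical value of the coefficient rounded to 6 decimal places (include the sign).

+√(1/35) ≈ +0.169031

triangle: 4!×2!×0!/7! = 48/5040
(j±m)!: 4!×2!×0!×4!×0!×2! = 2304
prefactor² = (2J+1)×Δ×N² = 2304/35
  k=0: +1/(0!×4!×2!×0!×0!×0!) = 1/48
Σ = 1/48  ⇒  CG² = 2304/35×(1/48)² = 1/35
CG = +√(1/35) = +0.169031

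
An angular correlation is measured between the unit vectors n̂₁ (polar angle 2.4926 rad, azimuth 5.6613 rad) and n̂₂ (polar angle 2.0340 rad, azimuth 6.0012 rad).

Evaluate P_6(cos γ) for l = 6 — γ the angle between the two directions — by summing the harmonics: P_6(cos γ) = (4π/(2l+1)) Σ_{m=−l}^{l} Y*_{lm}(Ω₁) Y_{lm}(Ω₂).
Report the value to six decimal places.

Summing Y*_{l m}(θ₁,φ₁)·Y_{l m}(θ₂,φ₂) over m ∈ [−6, 6]; prefactor 4π/(2·6+1) = 0.966644:
  m=-6: Y*=-0.019568+0.013094i  Y=-0.029923+0.245854i  product -0.002634-0.005203i
  m=-5: Y*=+0.107460+0.003458i  Y=-0.068636-0.422966i  product -0.005913-0.045689i
  m=-4: Y*=-0.226001-0.173256i  Y=+0.117140+0.246988i  product +0.016319-0.076115i
  m=-3: Y*=+0.132577+0.436520i  Y=+0.111077+0.125416i  product -0.040020+0.065115i
  m=-2: Y*=+0.109671-0.323317i  Y=-0.281613-0.178119i  product -0.088474+0.071516i
  m=-1: Y*=+0.120425-0.086316i  Y=-0.051561-0.014937i  product -0.007499+0.002652i
  m=+0: Y*=-0.393457-0.000000i  Y=+0.333458+0.000000i  product -0.131201-0.000000i
  m=+1: Y*=-0.120425-0.086316i  Y=+0.051561-0.014937i  product -0.007499-0.002652i
  m=+2: Y*=+0.109671+0.323317i  Y=-0.281613+0.178119i  product -0.088474-0.071516i
  m=+3: Y*=-0.132577+0.436520i  Y=-0.111077+0.125416i  product -0.040020-0.065115i
  m=+4: Y*=-0.226001+0.173256i  Y=+0.117140-0.246988i  product +0.016319+0.076115i
  m=+5: Y*=-0.107460+0.003458i  Y=+0.068636-0.422966i  product -0.005913+0.045689i
  m=+6: Y*=-0.019568-0.013094i  Y=-0.029923-0.245854i  product -0.002634+0.005203i
Σ over m = -0.387643-0.000000i; ×(4π/13) → -0.374713-0.000000i. Real part: -0.374713

-0.374713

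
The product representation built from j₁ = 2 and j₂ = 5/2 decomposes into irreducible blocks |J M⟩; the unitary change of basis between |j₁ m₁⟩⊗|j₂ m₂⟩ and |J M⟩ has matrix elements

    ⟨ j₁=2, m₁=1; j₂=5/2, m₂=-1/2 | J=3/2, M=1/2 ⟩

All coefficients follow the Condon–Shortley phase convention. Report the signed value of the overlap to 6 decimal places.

-0.487950  (= −√(5/21))

√[4·3!1!2!/7! · 3!1!2!3!2!1!] = √(48/35)
  +(−1)^0/∏(0,3,1,2,0,0)! = 1/12  (running 1/12)
  +(−1)^1/∏(1,2,0,1,1,1)! = -1/2  (running -5/12)
⟨..|..⟩ = √(48/35)·(-5/12) = -0.487950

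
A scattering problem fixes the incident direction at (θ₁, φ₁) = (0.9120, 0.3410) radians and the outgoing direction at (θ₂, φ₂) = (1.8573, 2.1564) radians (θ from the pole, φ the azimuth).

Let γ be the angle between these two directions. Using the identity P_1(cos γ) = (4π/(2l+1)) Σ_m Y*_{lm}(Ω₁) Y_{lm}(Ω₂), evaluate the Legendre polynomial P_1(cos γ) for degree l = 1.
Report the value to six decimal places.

Expand P_1 via completeness: Σ_{m} conj(Y_{1,m}) at Ω₁ times Y_{1,m} at Ω₂ —
  term(m=-1) = -0.021926-0.087844i   from Y*(Ω₁)=+0.257462+0.091364i, Y(Ω₂)=-0.183172-0.276191i
  term(m=+0) = -0.041300+0.000000i   from Y*(Ω₁)=+0.299106-0.000000i, Y(Ω₂)=-0.138079+0.000000i
  term(m=+1) = -0.021926+0.087844i   from Y*(Ω₁)=-0.257462+0.091364i, Y(Ω₂)=+0.183172-0.276191i
Σ over m = -0.085152+0.000000i; ×(4π/3) → -0.356685+0.000000i. Real part: -0.356685

-0.356685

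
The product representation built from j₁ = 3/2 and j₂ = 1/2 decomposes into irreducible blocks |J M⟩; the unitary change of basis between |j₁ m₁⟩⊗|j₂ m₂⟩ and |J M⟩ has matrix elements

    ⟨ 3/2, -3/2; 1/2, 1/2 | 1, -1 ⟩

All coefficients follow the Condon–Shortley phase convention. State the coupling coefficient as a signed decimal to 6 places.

−√(3/4) = -0.866025

triangle: 1!*2!*0!/4! = 2/24
(j±m)!: 0!*3!*1!*0!*0!*2! = 12
prefactor² = (2J+1)*Δ*N² = 3
  k=1: −1/(1!*0!*2!*0!*0!*0!) = -1/2
Σ = -1/2  ⇒  CG² = 3*(-1/2)² = 3/4
CG = −√(3/4) = -0.866025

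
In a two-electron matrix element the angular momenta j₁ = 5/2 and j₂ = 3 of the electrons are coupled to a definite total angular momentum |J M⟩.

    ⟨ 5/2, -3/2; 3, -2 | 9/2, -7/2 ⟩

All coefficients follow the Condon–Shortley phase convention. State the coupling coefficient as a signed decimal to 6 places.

+√(1/99) = +0.100504

j₁+j₂−J=1  J+j₁−j₂=4  J−j₁+j₂=5  j₁+j₂+J+1=11
(j₁±m₁, j₂±m₂, J±M) = (1,4,1,5,1,8)
P² = 921600/11
sum k=0..1:
  [0] +1/576 = 1/576
  [1] −1/720 = -1/720
S = 1/2880
C² = P²·S² = 1/99 ; C = +0.100504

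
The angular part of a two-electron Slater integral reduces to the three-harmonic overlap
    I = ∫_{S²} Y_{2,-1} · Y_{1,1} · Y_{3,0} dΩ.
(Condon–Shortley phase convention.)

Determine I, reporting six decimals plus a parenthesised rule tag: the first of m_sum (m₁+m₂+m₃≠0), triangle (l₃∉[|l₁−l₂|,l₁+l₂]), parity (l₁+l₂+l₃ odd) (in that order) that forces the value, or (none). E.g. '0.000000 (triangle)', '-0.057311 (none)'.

0.143048 (none)

Checks pass: Σm=0; 6 even; l₃=3∈[1,3].
(2·2+1)(2·1+1)(2·3+1) = 105
Δ: 0! 4! 2! / 7! → 1/105
sum: t=0:+1/4 = 1/4
3j²(2 1 3; 0 0 0) = Δ·Π!·Σ² = 3/35  (sign -1)
sum: t=0:+1/12 = 1/12
3j²(2 1 3; -1 1 0) = Δ·Π!·Σ² = 1/35  (sign -1)
combine: 4πI² = 105·3/35·1/35 = 9/35
take √, sign +1: I = 0.14304817
No selection rule forces the value: the integral is nonzero (none).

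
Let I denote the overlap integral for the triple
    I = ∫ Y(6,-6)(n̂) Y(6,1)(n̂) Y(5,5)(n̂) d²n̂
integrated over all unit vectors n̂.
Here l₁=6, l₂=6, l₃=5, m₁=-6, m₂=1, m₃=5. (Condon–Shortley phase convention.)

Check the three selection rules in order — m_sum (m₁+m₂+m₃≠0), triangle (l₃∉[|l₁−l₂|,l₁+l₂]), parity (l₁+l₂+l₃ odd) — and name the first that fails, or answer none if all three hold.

m₁+m₂+m₃ = -6 + 1 + 5 = 0  ✓
triangle: |6−6|=0 ≤ l₃=5 ≤ 6+6=12  ✓
parity: l₁+l₂+l₃ = 17 is odd  ✗

parity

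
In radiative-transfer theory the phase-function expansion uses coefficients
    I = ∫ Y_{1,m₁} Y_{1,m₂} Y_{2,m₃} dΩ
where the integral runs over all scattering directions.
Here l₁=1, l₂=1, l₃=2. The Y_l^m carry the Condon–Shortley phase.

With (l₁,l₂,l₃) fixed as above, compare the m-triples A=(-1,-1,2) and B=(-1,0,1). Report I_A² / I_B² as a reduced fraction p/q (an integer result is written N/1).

2/1

l's match ⇒ only the (l;m) 3-j factors differ between A and B.
A: triangle coeff Δ(1,1,2) = 1/30; Σ_t [0,0]: t=0:+1/4 = 1/4; (3j)²=1/5 [(1 1 2; -1 -1 2)], sign=+1
B: triangle coeff Δ(1,1,2) = 1/30; Σ_t [0,0]: t=0:+1/2 = 1/2; (3j)²=1/10 [(1 1 2; -1 0 1)], sign=-1
I_A²/I_B² = (1/5)/(1/10) = 2/1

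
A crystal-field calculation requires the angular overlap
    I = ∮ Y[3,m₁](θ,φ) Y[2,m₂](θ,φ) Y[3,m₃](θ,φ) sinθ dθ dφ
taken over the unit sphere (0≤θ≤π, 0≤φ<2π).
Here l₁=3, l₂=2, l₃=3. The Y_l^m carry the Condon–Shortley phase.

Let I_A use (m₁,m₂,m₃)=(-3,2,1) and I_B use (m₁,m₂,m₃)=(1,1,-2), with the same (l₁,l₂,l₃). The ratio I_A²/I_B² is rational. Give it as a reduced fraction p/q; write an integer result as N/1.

Same 3,2,3: normalisation and zero-m 3j drop out of the ratio.
A: Δ: 2! 4! 2! / 9! → 1/3780; sum: t=2:+1/96 = 1/96; 3j²(3 2 3; -3 2 1) = Δ·Π!·Σ² = 1/42  (sign +1)
B: Δ: 2! 4! 2! / 9! → 1/3780; sum: t=1:−1/12 t=2:+1/48 = -1/16; 3j²(3 2 3; 1 1 -2) = Δ·Π!·Σ² = 1/28  (sign +1)
I_A²/I_B² = (1/42)/(1/28) = 2/3

2/3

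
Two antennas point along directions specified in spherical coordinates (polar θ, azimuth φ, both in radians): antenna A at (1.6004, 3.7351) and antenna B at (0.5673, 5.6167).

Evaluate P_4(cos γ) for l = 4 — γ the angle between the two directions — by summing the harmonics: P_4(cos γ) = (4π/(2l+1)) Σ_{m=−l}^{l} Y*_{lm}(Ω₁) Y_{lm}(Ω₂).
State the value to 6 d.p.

0.246333

Addition theorem: P_4(cos γ) = (4π/9) Σ_m Y*_{lm}(Ω₁) Y_{lm}(Ω₂), m = −4…4:
  m=-4: (-0.317891+0.306749i) × (-0.032802+0.016896i) = +0.005245-0.015433i  (running Σ = +0.005245-0.015433i)
  m=-3: (-0.007703+0.036189i) × (-0.068080+0.148972i) = -0.004867-0.003611i  (running Σ = +0.000378-0.019044i)
  m=-2: (-0.124378-0.308016i) × (+0.090543+0.373506i) = +0.103784-0.074345i  (running Σ = +0.104162-0.093389i)
  m=-1: (-0.034739-0.023436i) × (+0.333445+0.262271i) = -0.005437-0.016926i  (running Σ = +0.098725-0.110314i)
  m=0: (+0.314579-0.000000i) × (-0.066843+0.000000i) = -0.021027+0.000000i  (running Σ = +0.077698-0.110314i)
  m=1: (+0.034739-0.023436i) × (-0.333445+0.262271i) = -0.005437+0.016926i  (running Σ = +0.072261-0.093389i)
  m=2: (-0.124378+0.308016i) × (+0.090543-0.373506i) = +0.103784+0.074345i  (running Σ = +0.176045-0.019044i)
  m=3: (+0.007703+0.036189i) × (+0.068080+0.148972i) = -0.004867+0.003611i  (running Σ = +0.171179-0.015433i)
  m=4: (-0.317891-0.306749i) × (-0.032802-0.016896i) = +0.005245+0.015433i  (running Σ = +0.176423+0.000000i)
Accumulated sum +0.176423+0.000000i; after 4π/(2l+1) scaling, +0.246333+0.000000i ⇒ P_4 = 0.246333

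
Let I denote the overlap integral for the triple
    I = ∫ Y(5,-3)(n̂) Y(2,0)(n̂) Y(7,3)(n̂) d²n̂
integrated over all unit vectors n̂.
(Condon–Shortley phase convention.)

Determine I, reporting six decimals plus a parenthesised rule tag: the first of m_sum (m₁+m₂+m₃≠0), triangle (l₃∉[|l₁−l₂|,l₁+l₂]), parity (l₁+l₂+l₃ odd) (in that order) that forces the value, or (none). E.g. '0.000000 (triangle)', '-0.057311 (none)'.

m-sum 0 ✓  L=14 even ✓  3≤7≤7 ✓
Π(2lᵢ+1) = 11×5×15 = 825
triangle coeff Δ(5,2,7) = 1/15015
Σ_t [0,0]: t=0:+1/57600 = 1/57600
(3j)²=21/715 [(5 2 7; 0 0 0)], sign=-1
Σ_t [0,0]: t=0:+1/322560 = 1/322560
(3j)²=18/1001 [(5 2 7; -3 0 3)], sign=+1
⇒ 4πI² = 810/1859
I = (-1)√(810/1859/(4π)) = -0.18620781
No selection rule forces the value: the integral is nonzero (none).

-0.186208 (none)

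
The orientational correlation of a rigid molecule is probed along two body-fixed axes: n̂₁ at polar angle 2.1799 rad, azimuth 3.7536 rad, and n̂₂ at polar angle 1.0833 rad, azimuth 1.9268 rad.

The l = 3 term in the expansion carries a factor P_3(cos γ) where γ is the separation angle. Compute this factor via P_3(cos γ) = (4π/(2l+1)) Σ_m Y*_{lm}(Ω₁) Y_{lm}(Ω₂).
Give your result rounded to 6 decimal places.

Summing Y*_{l m}(θ₁,φ₁)·Y_{l m}(θ₂,φ₂) over m ∈ [−3, 3]; prefactor 4π/(2·3+1) = 1.795196:
  term(m=-3) = +0.046012-0.047640i   from Y*(Ω₁)=+0.060336-0.222131i, Y(Ω₂)=+0.252131+0.138653i
  term(m=-2) = +0.128125+0.072006i   from Y*(Ω₁)=-0.133677-0.369901i, Y(Ω₂)=-0.282893+0.244144i
  term(m=-1) = -0.001184+0.004525i   from Y*(Ω₁)=-0.138128-0.096953i, Y(Ω₂)=-0.009660-0.025977i
  term(m=+0) = -0.096823+0.000000i   from Y*(Ω₁)=+0.291078-0.000000i, Y(Ω₂)=-0.332636+0.000000i
  term(m=+1) = -0.001184-0.004525i   from Y*(Ω₁)=+0.138128-0.096953i, Y(Ω₂)=+0.009660-0.025977i
  term(m=+2) = +0.128125-0.072006i   from Y*(Ω₁)=-0.133677+0.369901i, Y(Ω₂)=-0.282893-0.244144i
  term(m=+3) = +0.046012+0.047640i   from Y*(Ω₁)=-0.060336-0.222131i, Y(Ω₂)=-0.252131+0.138653i
Σ over m = +0.249083+0.000000i; ×(4π/7) → +0.447152+0.000000i. Real part: 0.447152

0.447152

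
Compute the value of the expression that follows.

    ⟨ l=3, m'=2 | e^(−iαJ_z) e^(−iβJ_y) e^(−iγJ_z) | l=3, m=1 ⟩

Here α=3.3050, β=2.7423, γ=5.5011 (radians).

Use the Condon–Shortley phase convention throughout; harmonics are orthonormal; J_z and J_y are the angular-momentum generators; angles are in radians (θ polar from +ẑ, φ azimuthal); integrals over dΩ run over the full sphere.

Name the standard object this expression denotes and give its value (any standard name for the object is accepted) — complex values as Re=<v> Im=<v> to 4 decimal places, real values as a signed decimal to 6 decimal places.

This is a Wigner D-matrix element — the rotation-matrix element ⟨l m'| R(α,β,γ) |l m⟩ in the angular-momentum basis.
First d^3_{2,1}(β=2.7423), then the phase factors e^{-i(2)α} and e^{-i(1)γ}:
Half-angle: c=0.198323, s=0.980137. N=√(120·1·24·2)=75.894664
k∈{0,1} keeps every argument non-negative
  k=0: (−1)^1·75.8947/(24)·0.1983^5·0.9801^1 = -0.000951
  k=1: (−1)^2·75.8947/(12)·0.1983^3·0.9801^3 = +0.046452
d^3_{2,1}(2.7423) = -0.000951 +0.046452 = +0.045501
Phases: e^{-i·(2)·3.3050}=+0.947070-0.321028i, e^{-i·(1)·5.5011}=+0.709445+0.704760i ⇒ D=+0.040867+0.020007i

Wigner D-matrix element, Re=0.0409 Im=0.0200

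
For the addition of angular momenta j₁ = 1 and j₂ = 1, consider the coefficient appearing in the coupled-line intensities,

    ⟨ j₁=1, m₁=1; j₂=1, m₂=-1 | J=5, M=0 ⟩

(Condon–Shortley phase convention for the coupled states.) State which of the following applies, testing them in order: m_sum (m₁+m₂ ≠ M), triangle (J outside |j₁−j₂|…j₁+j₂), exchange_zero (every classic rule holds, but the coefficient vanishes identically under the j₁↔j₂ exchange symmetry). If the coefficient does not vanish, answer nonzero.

triangle

m-sum: m₁+m₂ = 1+(-1) = 0, M = 0  ✓
triangle: need |j₁−j₂| ≤ J ≤ j₁+j₂, i.e. J ∈ [0, 2]; J = 5 is outside ✗ ⇒ coefficient is 0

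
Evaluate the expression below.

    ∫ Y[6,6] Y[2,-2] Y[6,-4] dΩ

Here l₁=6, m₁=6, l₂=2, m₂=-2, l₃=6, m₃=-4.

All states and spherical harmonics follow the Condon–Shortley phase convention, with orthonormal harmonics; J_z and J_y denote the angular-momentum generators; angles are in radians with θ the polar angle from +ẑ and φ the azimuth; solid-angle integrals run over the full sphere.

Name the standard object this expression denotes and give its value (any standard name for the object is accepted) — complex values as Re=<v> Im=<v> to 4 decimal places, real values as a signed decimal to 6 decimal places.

This is a Gaunt coefficient — the integral of a triple product of spherical harmonics over the sphere.
Checks pass: Σm=0; 14 even; l₃=6∈[4,8].
(2·6+1)(2·2+1)(2·6+1) = 845
Δ: 2! 10! 2! / 15! → 1/90090
sum: t=0:+1/69120 t=1:−1/14400 t=2:+1/69120 = -7/172800
3j²(6 2 6; 0 0 0) = Δ·Π!·Σ² = 14/715  (sign -1)
sum: t=0:+1/14515200 = 1/14515200
3j²(6 2 6; 6 -2 -4) = Δ·Π!·Σ² = 2/455  (sign +1)
combine: 4πI² = 845·14/715·2/455 = 4/55
take √, sign -1: I = -0.07607531

Gaunt coefficient, -0.076075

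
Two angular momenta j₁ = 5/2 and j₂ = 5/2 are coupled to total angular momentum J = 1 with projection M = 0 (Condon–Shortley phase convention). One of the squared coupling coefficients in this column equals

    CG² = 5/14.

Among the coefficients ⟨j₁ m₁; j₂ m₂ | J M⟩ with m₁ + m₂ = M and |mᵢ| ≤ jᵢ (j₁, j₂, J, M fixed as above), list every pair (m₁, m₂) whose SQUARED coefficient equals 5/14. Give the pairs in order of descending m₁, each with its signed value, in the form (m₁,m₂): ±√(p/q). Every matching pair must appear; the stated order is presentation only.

Admissible pairs with m₁+m₂ = M = 0: (-5/2,5/2), (-3/2,3/2), (-1/2,1/2), (1/2,-1/2), (3/2,-3/2), (5/2,-5/2)
  (m₁,m₂)=(5/2,-5/2): CG² = 5/14, CG = +√(5/14)   ← matches the target
  (m₁,m₂)=(3/2,-3/2): CG² = 9/70, CG = −√(9/70)
  (m₁,m₂)=(1/2,-1/2): CG² = 1/70, CG = +√(1/70)
  (m₁,m₂)=(-1/2,1/2): CG² = 1/70, CG = +√(1/70)
  (m₁,m₂)=(-3/2,3/2): CG² = 9/70, CG = −√(9/70)
  (m₁,m₂)=(-5/2,5/2): CG² = 5/14, CG = +√(5/14)   ← matches the target
Pairs with CG² = 5/14: (5/2,-5/2): +√(5/14); (-5/2,5/2): +√(5/14)

(5/2,-5/2): +√(5/14); (-5/2,5/2): +√(5/14)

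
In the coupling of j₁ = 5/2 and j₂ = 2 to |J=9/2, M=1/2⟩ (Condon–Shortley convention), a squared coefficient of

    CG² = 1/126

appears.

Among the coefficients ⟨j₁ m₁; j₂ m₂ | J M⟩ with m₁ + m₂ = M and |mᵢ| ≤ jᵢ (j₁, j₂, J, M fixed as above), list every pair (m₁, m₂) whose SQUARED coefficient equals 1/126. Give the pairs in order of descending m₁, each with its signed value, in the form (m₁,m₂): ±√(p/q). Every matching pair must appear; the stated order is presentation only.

(5/2,-2): +√(1/126)

Admissible pairs with m₁+m₂ = M = 1/2: (-3/2,2), (-1/2,1), (1/2,0), (3/2,-1), (5/2,-2)
  (m₁,m₂)=(5/2,-2): CG² = 1/126, CG = +√(1/126)   ← matches the target
  (m₁,m₂)=(3/2,-1): CG² = 10/63, CG = +√(10/63)
  (m₁,m₂)=(1/2,0): CG² = 10/21, CG = +√(10/21)
  (m₁,m₂)=(-1/2,1): CG² = 20/63, CG = +√(20/63)
  (m₁,m₂)=(-3/2,2): CG² = 5/126, CG = +√(5/126)
Pairs with CG² = 1/126: (5/2,-2): +√(1/126)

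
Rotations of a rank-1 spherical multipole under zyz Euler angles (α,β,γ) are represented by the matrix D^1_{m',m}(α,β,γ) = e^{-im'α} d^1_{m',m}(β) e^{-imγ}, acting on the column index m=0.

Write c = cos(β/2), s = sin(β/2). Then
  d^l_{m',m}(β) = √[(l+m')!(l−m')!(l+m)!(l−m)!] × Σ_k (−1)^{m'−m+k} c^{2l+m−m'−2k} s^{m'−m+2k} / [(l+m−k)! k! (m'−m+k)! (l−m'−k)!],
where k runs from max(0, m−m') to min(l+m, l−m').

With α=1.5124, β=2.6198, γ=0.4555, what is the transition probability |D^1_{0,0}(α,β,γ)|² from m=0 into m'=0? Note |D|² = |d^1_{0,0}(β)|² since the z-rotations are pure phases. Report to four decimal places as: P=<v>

P=0.7516

Split into d^1_{0,0}(β=2.6198) × two z-phases.
c=cos(2.619800/2)=0.257947, s=sin(2.619800/2)=0.966159; N=√[1·1·1·1]=1.000000
Admissible k: 0..1 (factorial args all ≥0)
  k=0: (−1)^0·1.0000/(1)·0.2579^2·0.9662^0 = +0.066536
  k=1: (−1)^1·1.0000/(1)·0.2579^0·0.9662^2 = -0.933464
d^1_{0,0}(2.6198) = +0.066536 -0.933464 = -0.866927
|D^1_{0,0}|² = |d^1_{0,0}(β)|² = (-0.866927)² = 0.751563 (the z-rotation phases have unit modulus)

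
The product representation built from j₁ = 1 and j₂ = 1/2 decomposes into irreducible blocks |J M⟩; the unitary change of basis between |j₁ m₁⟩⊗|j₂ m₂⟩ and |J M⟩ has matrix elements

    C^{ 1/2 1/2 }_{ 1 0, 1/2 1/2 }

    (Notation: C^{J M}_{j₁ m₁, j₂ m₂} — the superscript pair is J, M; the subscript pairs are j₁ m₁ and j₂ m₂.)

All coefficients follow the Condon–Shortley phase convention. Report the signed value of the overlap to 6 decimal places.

−√(1/3) = -0.577350

j₁+j₂−J=1  J+j₁−j₂=1  J−j₁+j₂=0  j₁+j₂+J+1=3
(j₁±m₁, j₂±m₂, J±M) = (1,1,1,0,1,0)
P² = 1/3
sum k=1..1:
  [1] −1/1 = -1
S = -1
C² = P²·S² = 1/3 ; C = -0.577350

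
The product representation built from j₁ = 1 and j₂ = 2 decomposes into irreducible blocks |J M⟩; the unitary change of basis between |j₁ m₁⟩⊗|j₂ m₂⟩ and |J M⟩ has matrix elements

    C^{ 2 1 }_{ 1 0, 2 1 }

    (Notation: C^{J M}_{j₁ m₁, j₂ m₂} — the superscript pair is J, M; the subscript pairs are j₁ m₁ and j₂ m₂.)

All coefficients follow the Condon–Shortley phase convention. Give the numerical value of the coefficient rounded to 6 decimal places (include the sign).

√[5·1!1!3!/6! · 1!1!3!1!3!1!] = √(3/2)
  +(−1)^0/∏(0,1,1,3,0,0)! = 1/6  (running 1/6)
  +(−1)^1/∏(1,0,0,2,1,1)! = -1/2  (running -1/3)
⟨..|..⟩ = √(3/2)·(-1/3) = -0.408248

-0.408248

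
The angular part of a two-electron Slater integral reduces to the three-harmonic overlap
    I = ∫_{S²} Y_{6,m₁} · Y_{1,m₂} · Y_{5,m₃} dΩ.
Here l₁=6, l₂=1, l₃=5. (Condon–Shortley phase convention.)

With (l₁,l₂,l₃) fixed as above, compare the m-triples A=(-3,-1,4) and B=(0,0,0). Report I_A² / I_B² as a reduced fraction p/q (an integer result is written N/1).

1/12

l's match ⇒ only the (l;m) 3-j factors differ between A and B.
A: triangle coeff Δ(6,1,5) = 1/858; Σ_t [0,0]: t=0:+1/725760 = 1/725760; (3j)²=1/286 [(6 1 5; -3 -1 4)], sign=-1
B: triangle coeff Δ(6,1,5) = 1/858; Σ_t [1,1]: t=1:−1/14400 = -1/14400; (3j)²=6/143 [(6 1 5; 0 0 0)], sign=+1
I_A²/I_B² = (1/286)/(6/143) = 1/12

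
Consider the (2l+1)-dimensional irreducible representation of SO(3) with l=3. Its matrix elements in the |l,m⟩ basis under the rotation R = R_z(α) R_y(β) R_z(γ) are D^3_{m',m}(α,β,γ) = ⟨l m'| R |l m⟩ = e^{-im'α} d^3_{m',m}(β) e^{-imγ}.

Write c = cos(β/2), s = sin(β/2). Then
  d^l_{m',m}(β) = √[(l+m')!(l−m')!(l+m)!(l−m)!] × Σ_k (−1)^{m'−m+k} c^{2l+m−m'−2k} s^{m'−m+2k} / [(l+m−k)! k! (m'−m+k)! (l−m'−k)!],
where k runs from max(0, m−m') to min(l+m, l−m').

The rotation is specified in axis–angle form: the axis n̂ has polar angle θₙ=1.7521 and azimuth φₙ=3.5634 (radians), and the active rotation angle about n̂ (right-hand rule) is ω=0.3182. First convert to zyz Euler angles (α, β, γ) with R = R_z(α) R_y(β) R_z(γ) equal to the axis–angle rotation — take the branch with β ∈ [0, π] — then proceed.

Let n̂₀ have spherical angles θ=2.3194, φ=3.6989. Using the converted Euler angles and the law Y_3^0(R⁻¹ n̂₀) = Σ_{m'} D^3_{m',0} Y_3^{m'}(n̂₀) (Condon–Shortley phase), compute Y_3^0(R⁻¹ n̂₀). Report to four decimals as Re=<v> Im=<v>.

Axis–angle → zyz. n̂ = (sinθₙcosφₙ, sinθₙsinφₙ, cosθₙ) = (-0.897397, -0.402700, -0.180312), ω = 0.3182.
R = I cosω + sinω [n̂]ₓ + (1−cosω) n̂n̂ᵀ gives
  R = [+0.990227, +0.074553, -0.117865; -0.038271, +0.957941, +0.284402; +0.134110, -0.277112, +0.951432]
β = atan2(√(R₁₃²+R₂₃²), R₃₃) = 0.312941; α = atan2(R₂₃, R₁₃) mod 2π = 1.963680; γ = atan2(R₃₂, −R₃₁) mod 2π = 4.261658
Need the full column D^3_{m',0} for m'=−3..3 at α=1.9637, β=0.3129, γ=4.2617.
cos(β/2)=0.987783, sin(β/2)=0.155833
d^3_{-3,0}: single k=3 term ⇒ +0.016311;  D = +0.015073-0.006234i
d^3_{-2,0}: k∈[2..3] ⇒ +0.126627 -0.003152 = +0.123475;  D = -0.087278-0.087342i
d^3_{-1,0}: k∈[1..3] ⇒ +0.507643 -0.037903 +0.000314 = +0.470054;  D = -0.179962+0.434241i
d^3_{0,0}: k∈[0..3] ⇒ +0.928903 -0.208069 +0.005178 -0.000014 = +0.725998;  D = +0.725998+0.000000i
d^3_{1,0}: k∈[0..2] ⇒ -0.507643 +0.037903 -0.000314 = -0.470054;  D = +0.179962+0.434241i
d^3_{2,0}: k∈[0..1] ⇒ +0.126627 -0.003152 = +0.123475;  D = -0.087278+0.087342i
d^3_{3,0}: single k=0 term ⇒ -0.016311;  D = -0.015073-0.006234i
Y_3^{m'}(θ=2.3194,φ=3.6989) and Σ D·Y over m':
  (+0.0151-0.0062i)·(+0.0166+0.1632i)  (-0.0873-0.0873i)·(-0.1645+0.3352i)  (-0.1800+0.4342i)·(-0.2645+0.1648i)  (+0.7260+0.0000i)·(+0.1737+0.0000i)  (+0.1800+0.4342i)·(+0.2645+0.1648i)  (-0.0873+0.0873i)·(-0.1645-0.3352i)  (-0.0151-0.0062i)·(-0.0166+0.1632i)
Y_3^0(R⁻¹ n̂) = +0.167931-0.000000i

Re=0.1679 Im=0.0000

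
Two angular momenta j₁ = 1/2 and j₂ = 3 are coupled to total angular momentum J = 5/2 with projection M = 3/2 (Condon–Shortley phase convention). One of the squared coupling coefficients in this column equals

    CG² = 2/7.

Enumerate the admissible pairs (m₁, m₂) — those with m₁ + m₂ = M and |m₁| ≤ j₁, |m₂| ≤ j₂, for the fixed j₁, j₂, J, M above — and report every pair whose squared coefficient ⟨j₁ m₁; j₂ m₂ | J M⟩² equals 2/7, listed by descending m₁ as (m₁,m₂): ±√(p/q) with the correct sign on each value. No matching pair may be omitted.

(1/2,1): +√(2/7)

Admissible pairs with m₁+m₂ = M = 3/2: (-1/2,2), (1/2,1)
  (m₁,m₂)=(1/2,1): CG² = 2/7, CG = +√(2/7)   ← matches the target
  (m₁,m₂)=(-1/2,2): CG² = 5/7, CG = −√(5/7)
Pairs with CG² = 2/7: (1/2,1): +√(2/7)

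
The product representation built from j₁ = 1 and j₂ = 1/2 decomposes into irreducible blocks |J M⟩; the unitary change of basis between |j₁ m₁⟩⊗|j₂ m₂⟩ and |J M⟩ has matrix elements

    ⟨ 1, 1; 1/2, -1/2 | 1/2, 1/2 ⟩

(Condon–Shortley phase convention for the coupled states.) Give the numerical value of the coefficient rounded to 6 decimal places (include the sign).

triangle: 1!×1!×0!/3! = 1/6
(j±m)!: 2!×0!×0!×1!×1!×0! = 2
prefactor² = (2J+1)×Δ×N² = 2/3
  k=0: +1/(0!×1!×0!×0!×1!×0!) = 1
Σ = 1  ⇒  CG² = 2/3×1² = 2/3
CG = +√(2/3) = +0.816497

+√(2/3) = +0.816497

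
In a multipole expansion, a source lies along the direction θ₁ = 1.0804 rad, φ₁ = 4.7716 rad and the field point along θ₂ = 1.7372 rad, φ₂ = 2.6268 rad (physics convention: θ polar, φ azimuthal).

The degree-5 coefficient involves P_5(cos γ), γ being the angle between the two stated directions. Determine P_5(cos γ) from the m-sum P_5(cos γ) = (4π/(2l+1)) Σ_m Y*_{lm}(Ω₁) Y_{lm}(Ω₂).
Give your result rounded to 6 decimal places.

0.029176

Summing Y*_{l m}(θ₁,φ₁)·Y_{l m}(θ₂,φ₂) over m ∈ [−5, 5]; prefactor 4π/(2·5+1) = 1.142397:
  m=-5: (+0.072336-0.237152i) × (+0.365054-0.232769i) = -0.028795-0.103411i  (running Σ = -0.028795-0.103411i)
  m=-4: (+0.406917+0.098219i) × (+0.107891-0.203069i) = +0.063848-0.072035i  (running Σ = +0.035053-0.175446i)
  m=-3: (-0.041810+0.232893i) × (+0.006601+0.249789i) = -0.058450-0.008906i  (running Σ = -0.023397-0.184353i)
  m=-2: (+0.206345+0.024551i) × (+0.129074+0.214738i) = +0.021362+0.047479i  (running Σ = -0.002035-0.136874i)
  m=-1: (-0.017926+0.302399i) × (-0.173670-0.098240i) = +0.032821-0.050757i  (running Σ = +0.030785-0.187630i)
  m=0: (+0.141698-0.000000i) × (-0.254285+0.000000i) = -0.036032+0.000000i  (running Σ = -0.005246-0.187630i)
  m=1: (+0.017926+0.302399i) × (+0.173670-0.098240i) = +0.032821+0.050757i  (running Σ = +0.027575-0.136874i)
  m=2: (+0.206345-0.024551i) × (+0.129074-0.214738i) = +0.021362-0.047479i  (running Σ = +0.048936-0.184353i)
  m=3: (+0.041810+0.232893i) × (-0.006601+0.249789i) = -0.058450+0.008906i  (running Σ = -0.009514-0.175446i)
  m=4: (+0.406917-0.098219i) × (+0.107891+0.203069i) = +0.063848+0.072035i  (running Σ = +0.054334-0.103411i)
  m=5: (-0.072336-0.237152i) × (-0.365054-0.232769i) = -0.028795+0.103411i  (running Σ = +0.025539+0.000000i)
Σ over m = +0.025539+0.000000i; ×(4π/11) → +0.029176+0.000000i. Real part: 0.029176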